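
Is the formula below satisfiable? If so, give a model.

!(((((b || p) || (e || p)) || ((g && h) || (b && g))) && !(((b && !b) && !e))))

b = False, e = False, h = True, g = False, p = False

  !(((((b || p) || (e || p)) || ((g && h) || (b && g))) && !(((b && !b) && !e)))) = True
    (((b || p) || (e || p)) || ((g && h) || (b && g))) && !(((b && !b) && !e)) = False
      ((b || p) || (e || p)) || ((g && h) || (b && g)) = False
        (b || p) || (e || p) = False
          b || p = False
          e || p = False
        (g && h) || (b && g) = False
          g && h = False
          b && g = False
      !(((b && !b) && !e)) = True
        (b && !b) && !e = False
          b && !b = False
            !b = True
          !e = True
The formula evaluates to True.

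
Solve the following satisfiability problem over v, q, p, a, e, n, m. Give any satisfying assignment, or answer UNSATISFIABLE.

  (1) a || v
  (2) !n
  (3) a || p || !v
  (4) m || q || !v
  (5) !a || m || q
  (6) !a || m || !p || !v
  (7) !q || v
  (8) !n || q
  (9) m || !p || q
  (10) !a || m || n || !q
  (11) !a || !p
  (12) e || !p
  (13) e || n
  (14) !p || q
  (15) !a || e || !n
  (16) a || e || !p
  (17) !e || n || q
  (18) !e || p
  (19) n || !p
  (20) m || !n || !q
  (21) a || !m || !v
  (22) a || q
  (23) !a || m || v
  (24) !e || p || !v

Unsatisfiable — no assignment works.

Case p = True:
  (!n) forces n = False.
  Clause (n || !p) is falsified — contradiction.
Case p = False:
  (!n) forces n = False.
  (e || n) forces e = True.
  Clause (!e || p) is falsified — contradiction.
Both cases fail, so the formula is unsatisfiable.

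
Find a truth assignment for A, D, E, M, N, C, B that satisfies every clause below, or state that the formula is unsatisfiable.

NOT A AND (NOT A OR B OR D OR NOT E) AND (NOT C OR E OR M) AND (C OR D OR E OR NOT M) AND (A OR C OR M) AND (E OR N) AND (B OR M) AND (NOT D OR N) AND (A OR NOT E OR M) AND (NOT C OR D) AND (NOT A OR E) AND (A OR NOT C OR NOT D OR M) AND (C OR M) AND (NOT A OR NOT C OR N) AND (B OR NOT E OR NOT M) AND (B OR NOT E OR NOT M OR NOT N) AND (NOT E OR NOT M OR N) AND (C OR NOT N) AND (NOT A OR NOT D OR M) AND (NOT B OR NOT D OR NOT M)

A = False, D = True, E = False, M = True, N = True, C = True, B = False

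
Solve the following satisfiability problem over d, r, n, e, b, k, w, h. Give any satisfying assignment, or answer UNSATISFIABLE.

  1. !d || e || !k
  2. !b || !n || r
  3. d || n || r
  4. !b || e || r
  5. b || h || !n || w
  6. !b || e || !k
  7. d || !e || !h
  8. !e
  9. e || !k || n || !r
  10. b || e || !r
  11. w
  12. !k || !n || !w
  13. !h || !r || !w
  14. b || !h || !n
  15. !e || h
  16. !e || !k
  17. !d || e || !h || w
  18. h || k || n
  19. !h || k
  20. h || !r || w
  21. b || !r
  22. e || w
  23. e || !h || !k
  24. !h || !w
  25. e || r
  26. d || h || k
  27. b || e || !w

d: True, r: True, n: True, e: False, b: True, k: False, w: True, h: False

Unit clause (!e) forces e = False.
Unit clause (w) forces w = True.
In (!h || !w) only !h is left, so h = False.
In (e || r) only r is left, so r = True.
In (b || e || !w) only b is left, so b = True.
In (!b || e || !k) only !k is left, so k = False.
In (h || k || n) only n is left, so n = True.
In (d || h || k) only d is left, so d = True.
All clauses satisfied.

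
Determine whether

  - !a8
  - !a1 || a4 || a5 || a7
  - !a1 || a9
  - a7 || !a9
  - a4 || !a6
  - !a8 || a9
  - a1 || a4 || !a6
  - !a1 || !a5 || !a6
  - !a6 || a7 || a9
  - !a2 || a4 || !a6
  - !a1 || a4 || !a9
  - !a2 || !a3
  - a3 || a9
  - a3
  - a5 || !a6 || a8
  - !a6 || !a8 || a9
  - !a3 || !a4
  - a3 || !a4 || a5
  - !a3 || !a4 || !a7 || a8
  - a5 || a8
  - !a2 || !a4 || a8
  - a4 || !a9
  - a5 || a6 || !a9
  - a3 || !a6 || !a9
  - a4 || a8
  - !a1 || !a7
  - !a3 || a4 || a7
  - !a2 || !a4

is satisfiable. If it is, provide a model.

Unsatisfiable

Case a3 = True:
  (!a8) forces a8 = False.
  (!a2 || !a3) forces a2 = False.
  (!a3 || !a4) forces a4 = False.
  Clause (a4 || a8) is falsified — contradiction.
Case a3 = False:
  Clause (a3) is falsified — contradiction.
Both cases fail, so the formula is unsatisfiable.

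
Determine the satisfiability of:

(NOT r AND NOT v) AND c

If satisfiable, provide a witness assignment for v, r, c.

v = False, r = False, c = True

  NOT r AND NOT v = True
    NOT r = True
    NOT v = True
Both conjuncts True, so the formula holds.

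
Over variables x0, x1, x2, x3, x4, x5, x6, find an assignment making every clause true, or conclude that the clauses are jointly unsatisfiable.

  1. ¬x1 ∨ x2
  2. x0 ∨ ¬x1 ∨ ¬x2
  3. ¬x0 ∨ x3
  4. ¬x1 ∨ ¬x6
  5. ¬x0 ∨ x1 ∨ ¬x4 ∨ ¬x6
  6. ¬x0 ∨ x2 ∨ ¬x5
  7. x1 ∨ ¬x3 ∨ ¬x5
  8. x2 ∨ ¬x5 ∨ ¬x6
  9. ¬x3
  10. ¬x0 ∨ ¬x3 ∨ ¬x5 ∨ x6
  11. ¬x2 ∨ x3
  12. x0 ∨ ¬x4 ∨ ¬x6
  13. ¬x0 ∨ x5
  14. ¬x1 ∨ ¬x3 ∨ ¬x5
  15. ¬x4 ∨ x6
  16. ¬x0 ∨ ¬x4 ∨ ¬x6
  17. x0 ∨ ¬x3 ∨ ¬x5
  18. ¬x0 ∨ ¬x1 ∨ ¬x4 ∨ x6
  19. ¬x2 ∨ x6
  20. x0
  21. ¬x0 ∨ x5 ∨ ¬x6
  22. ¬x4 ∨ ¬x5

Case x0 = True:
  (¬x0 ∨ x3) forces x3 = True.
  Clause (¬x3) is falsified — contradiction.
Case x0 = False:
  Clause (x0) is falsified — contradiction.
Both cases fail, so the formula is unsatisfiable.

No satisfying assignment exists.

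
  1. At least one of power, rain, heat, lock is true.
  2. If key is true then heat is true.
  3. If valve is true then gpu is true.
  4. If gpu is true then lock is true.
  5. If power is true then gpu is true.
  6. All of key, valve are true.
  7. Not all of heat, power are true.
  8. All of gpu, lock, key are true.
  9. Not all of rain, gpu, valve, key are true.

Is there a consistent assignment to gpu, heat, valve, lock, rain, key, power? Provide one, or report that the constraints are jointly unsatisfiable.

gpu: True, heat: True, valve: True, lock: True, rain: False, key: True, power: False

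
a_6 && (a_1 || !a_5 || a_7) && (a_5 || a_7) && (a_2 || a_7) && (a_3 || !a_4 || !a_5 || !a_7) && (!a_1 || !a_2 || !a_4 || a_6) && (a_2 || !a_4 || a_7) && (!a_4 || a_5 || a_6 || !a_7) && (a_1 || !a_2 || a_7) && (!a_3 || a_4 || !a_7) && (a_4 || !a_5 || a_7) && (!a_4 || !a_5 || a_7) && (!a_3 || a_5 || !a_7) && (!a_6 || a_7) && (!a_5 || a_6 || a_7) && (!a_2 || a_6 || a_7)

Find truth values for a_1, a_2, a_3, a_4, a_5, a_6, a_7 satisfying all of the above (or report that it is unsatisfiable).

a_1: False; a_2: False; a_3: True; a_4: True; a_5: True; a_6: True; a_7: True

Unit clause (a_6) forces a_6 = True.
In (!a_6 || a_7) only a_7 is left, so a_7 = True.
Set a_1 = False.
Set a_2 = False.
Set a_3 = True.
  then (!a_3 || a_4 || !a_7) forces a_4 = True.
  then (!a_3 || a_5 || !a_7) forces a_5 = True.
All clauses satisfied.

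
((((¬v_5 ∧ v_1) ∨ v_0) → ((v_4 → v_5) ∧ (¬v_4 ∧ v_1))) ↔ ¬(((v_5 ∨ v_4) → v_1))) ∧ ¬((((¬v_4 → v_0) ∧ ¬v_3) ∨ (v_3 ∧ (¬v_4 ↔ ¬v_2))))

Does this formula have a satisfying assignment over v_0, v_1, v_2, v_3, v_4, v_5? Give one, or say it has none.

v_0: True; v_1: True; v_2: False; v_3: True; v_4: True; v_5: True

  (((¬v_5 ∧ v_1) ∨ v_0) → ((v_4 → v_5) ∧ (¬v_4 ∧ v_1))) ↔ ¬(((v_5 ∨ v_4) → v_1)) = True
    ((¬v_5 ∧ v_1) ∨ v_0) → ((v_4 → v_5) ∧ (¬v_4 ∧ v_1)) = False
      (¬v_5 ∧ v_1) ∨ v_0 = True
        ¬v_5 ∧ v_1 = False
          ¬v_5 = False
      (v_4 → v_5) ∧ (¬v_4 ∧ v_1) = False
        v_4 → v_5 = True
        ¬v_4 ∧ v_1 = False
          ¬v_4 = False
    ¬(((v_5 ∨ v_4) → v_1)) = False
      (v_5 ∨ v_4) → v_1 = True
        v_5 ∨ v_4 = True
  ¬((((¬v_4 → v_0) ∧ ¬v_3) ∨ (v_3 ∧ (¬v_4 ↔ ¬v_2)))) = True
    ((¬v_4 → v_0) ∧ ¬v_3) ∨ (v_3 ∧ (¬v_4 ↔ ¬v_2)) = False
      (¬v_4 → v_0) ∧ ¬v_3 = False
        ¬v_4 → v_0 = True
          ¬v_4 = False
        ¬v_3 = False
      v_3 ∧ (¬v_4 ↔ ¬v_2) = False
        ¬v_4 ↔ ¬v_2 = False
          ¬v_4 = False
          ¬v_2 = True
Both conjuncts True, so the formula holds.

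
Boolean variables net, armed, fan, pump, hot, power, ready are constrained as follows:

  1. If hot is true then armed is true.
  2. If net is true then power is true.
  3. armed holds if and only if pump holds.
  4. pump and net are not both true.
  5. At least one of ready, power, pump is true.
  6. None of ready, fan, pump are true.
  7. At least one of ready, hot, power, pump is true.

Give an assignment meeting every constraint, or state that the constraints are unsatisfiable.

net = True, armed = False, fan = False, pump = False, hot = False, power = True, ready = False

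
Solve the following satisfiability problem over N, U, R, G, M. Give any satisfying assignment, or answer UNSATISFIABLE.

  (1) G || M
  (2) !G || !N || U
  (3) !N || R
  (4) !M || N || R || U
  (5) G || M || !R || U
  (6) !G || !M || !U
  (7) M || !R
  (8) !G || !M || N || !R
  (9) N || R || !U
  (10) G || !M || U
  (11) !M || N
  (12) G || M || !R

N = True; U = True; R = True; G = False; M = True

Set N = True.
  then (!N || R) forces R = True.
  then (M || !R) forces M = True.
Try U = False:
  (!G || !N || U) forces G = False.
  clause (G || !M || U) is falsified — backtrack.
So U = True.
  then (!G || !M || !U) forces G = False.
All clauses satisfied.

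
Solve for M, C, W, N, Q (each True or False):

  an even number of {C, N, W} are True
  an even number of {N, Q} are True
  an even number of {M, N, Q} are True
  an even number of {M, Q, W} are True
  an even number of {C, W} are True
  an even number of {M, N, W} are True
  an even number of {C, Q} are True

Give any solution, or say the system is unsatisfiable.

M = False, C = False, W = False, N = False, Q = False

{C, N, W}: 0 true → even ✓
{N, Q}: 0 true → even ✓
{M, N, Q}: 0 true → even ✓
{M, Q, W}: 0 true → even ✓
{C, W}: 0 true → even ✓
{M, N, W}: 0 true → even ✓
{C, Q}: 0 true → even ✓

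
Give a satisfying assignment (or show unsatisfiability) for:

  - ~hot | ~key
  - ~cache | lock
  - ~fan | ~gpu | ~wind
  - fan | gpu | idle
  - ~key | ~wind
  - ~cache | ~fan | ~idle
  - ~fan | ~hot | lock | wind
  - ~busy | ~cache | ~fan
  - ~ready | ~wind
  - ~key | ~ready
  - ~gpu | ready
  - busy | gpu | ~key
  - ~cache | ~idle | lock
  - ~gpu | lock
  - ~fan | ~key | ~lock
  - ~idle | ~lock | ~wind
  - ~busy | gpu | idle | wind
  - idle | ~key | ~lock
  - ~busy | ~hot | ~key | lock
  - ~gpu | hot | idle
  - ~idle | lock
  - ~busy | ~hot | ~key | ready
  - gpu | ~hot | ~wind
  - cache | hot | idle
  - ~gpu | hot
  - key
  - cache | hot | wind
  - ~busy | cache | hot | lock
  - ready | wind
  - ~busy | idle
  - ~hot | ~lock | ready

Unsatisfiable — no assignment works.

Case key = True:
  (~hot | ~key) forces hot = False.
  (~key | ~wind) forces wind = False.
  (~key | ~ready) forces ready = False.
  Clause (ready | wind) is falsified — contradiction.
Case key = False:
  Clause (key) is falsified — contradiction.
Both cases fail, so the formula is unsatisfiable.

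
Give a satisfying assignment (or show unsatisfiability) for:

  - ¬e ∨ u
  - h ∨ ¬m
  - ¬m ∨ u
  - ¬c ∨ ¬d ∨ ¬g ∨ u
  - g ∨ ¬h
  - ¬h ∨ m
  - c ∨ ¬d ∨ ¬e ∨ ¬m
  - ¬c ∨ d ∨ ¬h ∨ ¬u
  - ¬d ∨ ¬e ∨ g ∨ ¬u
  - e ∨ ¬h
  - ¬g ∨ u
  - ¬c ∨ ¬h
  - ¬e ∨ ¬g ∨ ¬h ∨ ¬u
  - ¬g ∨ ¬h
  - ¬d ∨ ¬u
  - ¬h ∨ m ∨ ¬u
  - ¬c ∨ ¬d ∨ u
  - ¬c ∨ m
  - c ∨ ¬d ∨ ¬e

h=F; c=F; g=F; e=F; d=F; m=F; u=T

Try h = True:
  (g ∨ ¬h) forces g = True.
  clause (¬g ∨ ¬h) is falsified — backtrack.
So h = False.
  then (h ∨ ¬m) forces m = False.
  then (¬c ∨ m) forces c = False.
Set g = False.
Set e = False.
Set d = False.
Set u = True.
All clauses satisfied.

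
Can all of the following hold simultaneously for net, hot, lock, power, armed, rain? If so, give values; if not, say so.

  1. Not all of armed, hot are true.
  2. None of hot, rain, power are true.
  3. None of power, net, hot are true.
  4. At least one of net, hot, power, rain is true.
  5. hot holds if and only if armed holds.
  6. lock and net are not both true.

Case power = True:
  Constraint (2) is violated (power=T) — contradiction.
Case power = False:
  (2) forces hot = False.
  (2) forces rain = False.
  (3) forces net = False.
  Constraint (4) is violated (net=F, hot=F, power=F, rain=F) — contradiction.
Both cases fail — unsatisfiable.

Unsatisfiable — no assignment works.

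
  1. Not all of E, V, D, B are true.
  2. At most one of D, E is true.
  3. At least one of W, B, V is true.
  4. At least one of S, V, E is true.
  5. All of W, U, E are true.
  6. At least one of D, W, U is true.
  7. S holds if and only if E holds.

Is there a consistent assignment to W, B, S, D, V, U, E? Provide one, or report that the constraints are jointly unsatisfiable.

W = True, B = True, S = True, D = False, V = False, U = True, E = True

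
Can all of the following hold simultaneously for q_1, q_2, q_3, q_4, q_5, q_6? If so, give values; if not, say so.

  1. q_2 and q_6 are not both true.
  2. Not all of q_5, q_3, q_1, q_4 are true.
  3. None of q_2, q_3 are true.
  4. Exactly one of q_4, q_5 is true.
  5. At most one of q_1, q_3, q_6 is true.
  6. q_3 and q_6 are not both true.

q_1=T; q_2=F; q_3=F; q_4=F; q_5=T; q_6=F

  (1) q_2=F, q_6=F — not both ✓
  (2) {q_5, q_3, q_1, q_4}: 2/4 true — not all ✓
  (3) {q_2, q_3}: 0 true — none ✓
  (4) {q_4, q_5}: 1 true — exactly one ✓
  (5) {q_1, q_3, q_6}: 1 true — at most one ✓
  (6) q_3=F, q_6=F — not both ✓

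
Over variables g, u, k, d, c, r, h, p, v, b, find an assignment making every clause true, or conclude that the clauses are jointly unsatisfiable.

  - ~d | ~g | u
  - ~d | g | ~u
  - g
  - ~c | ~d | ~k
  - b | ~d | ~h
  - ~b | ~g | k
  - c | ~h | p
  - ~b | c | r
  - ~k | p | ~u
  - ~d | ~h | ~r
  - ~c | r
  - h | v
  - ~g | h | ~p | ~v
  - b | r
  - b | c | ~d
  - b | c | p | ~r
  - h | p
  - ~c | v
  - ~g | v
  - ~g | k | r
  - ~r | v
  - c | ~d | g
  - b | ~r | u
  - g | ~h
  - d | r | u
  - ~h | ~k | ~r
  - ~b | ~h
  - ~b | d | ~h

Unit clause (g) forces g = True.
In (~g | v) only v is left, so v = True.
Set u = True.
Set k = False.
  then (~b | ~g | k) forces b = False.
  then (b | r) forces r = True.
Try d = True:
  (b | ~d | ~h) forces h = False.
  (~g | h | ~p | ~v) forces p = False.
  clause (h | p) is falsified — backtrack.
So d = False.
Set c = True.
Set h = True.
Set p = True.
All clauses satisfied.

g = True, u = True, k = False, d = False, c = True, r = True, h = True, p = True, v = True, b = False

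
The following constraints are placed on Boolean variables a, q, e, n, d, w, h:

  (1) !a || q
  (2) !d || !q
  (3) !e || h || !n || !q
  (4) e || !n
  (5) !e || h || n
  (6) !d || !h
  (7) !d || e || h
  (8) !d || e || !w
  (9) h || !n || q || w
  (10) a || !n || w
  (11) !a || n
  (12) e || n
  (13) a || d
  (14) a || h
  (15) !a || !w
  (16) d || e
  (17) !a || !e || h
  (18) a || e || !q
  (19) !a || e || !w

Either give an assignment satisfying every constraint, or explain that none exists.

Try a = False:
  (a || d) forces d = True.
  (!d || !q) forces q = False.
  (!d || !h) forces h = False.
  clause (a || h) is falsified — backtrack.
So a = True.
  then (!a || q) forces q = True.
  then (!d || !q) forces d = False.
  then (!a || n) forces n = True.
  then (!a || !w) forces w = False.
  then (d || e) forces e = True.
  then (!a || !e || h) forces h = True.
All clauses satisfied.

a=T, q=T, e=T, n=T, d=F, w=F, h=T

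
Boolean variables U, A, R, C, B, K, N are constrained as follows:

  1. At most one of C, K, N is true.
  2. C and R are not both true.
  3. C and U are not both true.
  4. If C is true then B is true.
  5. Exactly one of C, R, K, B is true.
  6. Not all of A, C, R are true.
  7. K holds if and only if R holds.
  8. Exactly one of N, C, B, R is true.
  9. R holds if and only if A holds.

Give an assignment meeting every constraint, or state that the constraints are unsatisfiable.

U = False; A = False; R = False; C = False; B = True; K = False; N = False

  (1) {C, K, N}: 0 true — at most one ✓
  (2) C=F, R=F — not both ✓
  (3) C=F, U=F — not both ✓
  (4) C=F ⇒ B: vacuous ✓
  (5) {C, R, K, B}: 1 true — exactly one ✓
  (6) {A, C, R}: 0/3 true — not all ✓
  (7) K=F, R=F — same ✓
  (8) {N, C, B, R}: 1 true — exactly one ✓
  (9) R=F, A=F — same ✓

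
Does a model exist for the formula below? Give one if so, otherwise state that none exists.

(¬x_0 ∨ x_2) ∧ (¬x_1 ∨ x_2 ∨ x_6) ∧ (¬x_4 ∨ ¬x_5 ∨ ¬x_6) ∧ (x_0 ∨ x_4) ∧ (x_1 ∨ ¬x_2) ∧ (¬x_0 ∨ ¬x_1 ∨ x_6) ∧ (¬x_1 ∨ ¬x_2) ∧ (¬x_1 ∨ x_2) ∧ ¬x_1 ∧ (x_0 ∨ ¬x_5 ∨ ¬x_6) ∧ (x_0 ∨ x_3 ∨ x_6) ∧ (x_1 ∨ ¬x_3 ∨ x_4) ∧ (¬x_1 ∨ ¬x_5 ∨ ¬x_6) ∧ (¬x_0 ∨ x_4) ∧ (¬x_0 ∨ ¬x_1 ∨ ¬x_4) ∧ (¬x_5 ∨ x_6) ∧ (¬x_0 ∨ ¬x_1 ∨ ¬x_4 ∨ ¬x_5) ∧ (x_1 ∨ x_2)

The formula is unsatisfiable.

Case x_1 = True:
  Clause (¬x_1) is falsified — contradiction.
Case x_1 = False:
  (x_1 ∨ ¬x_2) forces x_2 = False.
  Clause (x_1 ∨ x_2) is falsified — contradiction.
Both cases fail, so the formula is unsatisfiable.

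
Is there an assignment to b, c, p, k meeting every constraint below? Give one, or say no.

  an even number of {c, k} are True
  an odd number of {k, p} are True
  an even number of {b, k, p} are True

b = True, c = False, p = True, k = False

{c, k}: 0 true → even ✓
{k, p}: 1 true → odd ✓
{b, k, p}: 2 true → even ✓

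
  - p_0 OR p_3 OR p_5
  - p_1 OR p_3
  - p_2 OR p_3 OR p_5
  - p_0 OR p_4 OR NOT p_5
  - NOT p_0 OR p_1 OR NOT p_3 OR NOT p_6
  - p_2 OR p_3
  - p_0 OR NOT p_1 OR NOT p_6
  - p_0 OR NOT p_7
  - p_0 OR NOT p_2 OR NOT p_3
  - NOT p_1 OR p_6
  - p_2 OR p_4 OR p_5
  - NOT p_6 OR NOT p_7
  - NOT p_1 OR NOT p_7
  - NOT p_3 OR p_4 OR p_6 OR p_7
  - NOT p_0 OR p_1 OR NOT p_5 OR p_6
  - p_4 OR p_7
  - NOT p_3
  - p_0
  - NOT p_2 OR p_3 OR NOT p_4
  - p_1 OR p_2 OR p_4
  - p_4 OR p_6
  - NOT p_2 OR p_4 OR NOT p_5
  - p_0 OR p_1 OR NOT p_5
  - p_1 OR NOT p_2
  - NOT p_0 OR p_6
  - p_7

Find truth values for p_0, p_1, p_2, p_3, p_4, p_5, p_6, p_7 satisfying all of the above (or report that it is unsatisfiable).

The formula is unsatisfiable.

Case p_7 = True:
  (p_0 OR NOT p_7) forces p_0 = True.
  (NOT p_6 OR NOT p_7) forces p_6 = False.
  Clause (NOT p_0 OR p_6) is falsified — contradiction.
Case p_7 = False:
  Clause (p_7) is falsified — contradiction.
Both cases fail, so the formula is unsatisfiable.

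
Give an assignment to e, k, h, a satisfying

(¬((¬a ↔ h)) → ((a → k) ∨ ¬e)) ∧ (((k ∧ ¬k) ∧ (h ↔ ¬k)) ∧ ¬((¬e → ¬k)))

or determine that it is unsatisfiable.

Unsatisfiable — no assignment works.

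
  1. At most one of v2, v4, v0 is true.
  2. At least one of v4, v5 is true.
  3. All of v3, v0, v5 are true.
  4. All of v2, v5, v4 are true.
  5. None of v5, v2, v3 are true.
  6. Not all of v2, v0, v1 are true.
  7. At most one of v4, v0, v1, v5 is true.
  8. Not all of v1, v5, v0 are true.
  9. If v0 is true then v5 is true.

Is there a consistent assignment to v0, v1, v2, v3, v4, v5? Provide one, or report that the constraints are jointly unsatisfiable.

No satisfying assignment exists.

Case v2 = True:
  Constraint (5) is violated (v2=T) — contradiction.
Case v2 = False:
  Constraint (4) is violated (v2=F) — contradiction.
Both cases fail — unsatisfiable.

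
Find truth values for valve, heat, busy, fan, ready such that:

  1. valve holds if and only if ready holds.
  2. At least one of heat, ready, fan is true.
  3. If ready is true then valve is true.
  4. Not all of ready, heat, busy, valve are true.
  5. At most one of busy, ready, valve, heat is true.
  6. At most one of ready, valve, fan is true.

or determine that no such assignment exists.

valve=F, heat=F, busy=T, fan=T, ready=F

  (1) valve=F, ready=F — same ✓
  (2) {heat, ready, fan}: 1 true — at least one ✓
  (3) ready=F ⇒ valve: vacuous ✓
  (4) {ready, heat, busy, valve}: 1/4 true — not all ✓
  (5) {busy, ready, valve, heat}: 1 true — at most one ✓
  (6) {ready, valve, fan}: 1 true — at most one ✓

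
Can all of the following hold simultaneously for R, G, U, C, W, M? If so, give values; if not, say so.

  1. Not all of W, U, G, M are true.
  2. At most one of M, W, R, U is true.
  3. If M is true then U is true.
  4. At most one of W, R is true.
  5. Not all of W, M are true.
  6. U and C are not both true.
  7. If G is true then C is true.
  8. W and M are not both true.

R: False, G: True, U: False, C: True, W: False, M: False

  (1) {W, U, G, M}: 1/4 true — not all ✓
  (2) {M, W, R, U}: 0 true — at most one ✓
  (3) M=F ⇒ U: vacuous ✓
  (4) {W, R}: 0 true — at most one ✓
  (5) {W, M}: 0/2 true — not all ✓
  (6) U=F, C=T — not both ✓
  (7) G=T ⇒ C: T ✓
  (8) W=F, M=F — not both ✓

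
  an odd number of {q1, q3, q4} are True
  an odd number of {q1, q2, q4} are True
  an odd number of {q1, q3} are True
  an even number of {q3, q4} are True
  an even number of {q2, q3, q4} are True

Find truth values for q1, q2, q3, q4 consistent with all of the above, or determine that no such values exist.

q1=T, q2=F, q3=F, q4=F

{q1, q3, q4}: 1 true → odd ✓
{q1, q2, q4}: 1 true → odd ✓
{q1, q3}: 1 true → odd ✓
{q3, q4}: 0 true → even ✓
{q2, q3, q4}: 0 true → even ✓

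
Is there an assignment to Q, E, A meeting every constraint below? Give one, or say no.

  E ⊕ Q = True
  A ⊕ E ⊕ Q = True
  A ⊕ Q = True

Q=T, E=F, A=F

E ⊕ Q = F ⊕ T = True ✓
A ⊕ E ⊕ Q = F ⊕ F ⊕ T = True ✓
A ⊕ Q = F ⊕ T = True ✓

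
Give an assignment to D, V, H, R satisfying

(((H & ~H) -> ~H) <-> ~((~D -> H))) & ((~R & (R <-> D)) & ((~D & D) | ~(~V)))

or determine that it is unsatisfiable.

D = False, V = True, H = False, R = False

  ((H & ~H) -> ~H) <-> ~((~D -> H)) = True
    (H & ~H) -> ~H = True
      H & ~H = False
        ~H = True
      ~H = True
    ~((~D -> H)) = True
      ~D -> H = False
        ~D = True
  (~R & (R <-> D)) & ((~D & D) | ~(~V)) = True
    ~R & (R <-> D) = True
      ~R = True
      R <-> D = True
    (~D & D) | ~(~V) = True
      ~D & D = False
        ~D = True
      ~(~V) = True
        ~V = False
Both conjuncts True, so the formula holds.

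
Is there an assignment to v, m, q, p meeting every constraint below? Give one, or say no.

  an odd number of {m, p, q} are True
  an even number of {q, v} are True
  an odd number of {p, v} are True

v=T, m=F, q=T, p=F

{m, p, q}: 1 true → odd ✓
{q, v}: 2 true → even ✓
{p, v}: 1 true → odd ✓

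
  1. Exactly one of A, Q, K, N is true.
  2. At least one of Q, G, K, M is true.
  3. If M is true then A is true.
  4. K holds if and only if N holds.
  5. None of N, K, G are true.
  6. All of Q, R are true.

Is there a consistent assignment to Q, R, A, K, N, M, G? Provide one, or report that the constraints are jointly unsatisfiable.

Q: True, R: True, A: False, K: False, N: False, M: False, G: False

  (1) {A, Q, K, N}: 1 true — exactly one ✓
  (2) {Q, G, K, M}: 1 true — at least one ✓
  (3) M=F ⇒ A: vacuous ✓
  (4) K=F, N=F — same ✓
  (5) {N, K, G}: 0 true — none ✓
  (6) {Q, R}: all 2 true ✓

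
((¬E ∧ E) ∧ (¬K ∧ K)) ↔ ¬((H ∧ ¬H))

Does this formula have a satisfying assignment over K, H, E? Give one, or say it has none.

Unsatisfiable

Case K = True: the formula simplifies to H ∧ ¬H.
  H = True: the conjunct ¬H is False.
  H = False: the conjunct H is False.
Case K = False: the formula simplifies to H ∧ ¬H.
  H = True: the conjunct ¬H is False.
  H = False: the conjunct H is False.
Both cases fail — unsatisfiable.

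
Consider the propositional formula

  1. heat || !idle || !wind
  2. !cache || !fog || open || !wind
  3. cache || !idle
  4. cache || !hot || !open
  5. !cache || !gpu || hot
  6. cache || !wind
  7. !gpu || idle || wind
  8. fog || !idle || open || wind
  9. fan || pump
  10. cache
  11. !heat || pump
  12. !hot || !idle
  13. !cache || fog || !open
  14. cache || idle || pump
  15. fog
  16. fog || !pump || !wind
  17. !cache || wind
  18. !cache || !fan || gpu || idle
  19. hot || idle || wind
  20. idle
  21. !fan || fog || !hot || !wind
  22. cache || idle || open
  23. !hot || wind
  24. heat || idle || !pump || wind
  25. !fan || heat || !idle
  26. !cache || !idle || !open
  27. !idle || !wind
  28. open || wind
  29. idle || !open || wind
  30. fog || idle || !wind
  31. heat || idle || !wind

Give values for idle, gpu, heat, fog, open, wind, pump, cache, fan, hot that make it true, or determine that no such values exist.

Unsatisfiable — no assignment works.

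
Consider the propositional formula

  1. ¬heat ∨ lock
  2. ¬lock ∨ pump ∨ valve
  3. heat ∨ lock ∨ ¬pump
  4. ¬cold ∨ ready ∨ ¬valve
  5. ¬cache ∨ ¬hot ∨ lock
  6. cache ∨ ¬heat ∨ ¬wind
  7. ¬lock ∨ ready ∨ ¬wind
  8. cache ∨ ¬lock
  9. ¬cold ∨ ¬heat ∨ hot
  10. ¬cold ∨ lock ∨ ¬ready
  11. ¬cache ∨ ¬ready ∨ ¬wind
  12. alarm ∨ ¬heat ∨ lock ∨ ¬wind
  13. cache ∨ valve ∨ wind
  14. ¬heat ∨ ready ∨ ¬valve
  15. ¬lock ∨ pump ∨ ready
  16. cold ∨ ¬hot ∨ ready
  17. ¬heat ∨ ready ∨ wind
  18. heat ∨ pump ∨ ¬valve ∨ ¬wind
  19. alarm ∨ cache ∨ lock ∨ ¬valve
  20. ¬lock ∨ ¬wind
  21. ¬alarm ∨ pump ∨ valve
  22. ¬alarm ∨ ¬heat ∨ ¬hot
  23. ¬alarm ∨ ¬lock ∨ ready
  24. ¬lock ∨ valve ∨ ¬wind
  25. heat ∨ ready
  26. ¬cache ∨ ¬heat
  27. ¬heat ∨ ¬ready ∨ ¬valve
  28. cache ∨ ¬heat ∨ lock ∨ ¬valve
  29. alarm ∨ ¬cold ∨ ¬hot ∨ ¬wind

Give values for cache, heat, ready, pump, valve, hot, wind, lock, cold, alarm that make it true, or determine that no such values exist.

cache: True, heat: False, ready: True, pump: True, valve: True, hot: True, wind: False, lock: True, cold: False, alarm: False

Set cache = True.
  then (¬cache ∨ ¬heat) forces heat = False.
  then (heat ∨ ready) forces ready = True.
  then (¬cache ∨ ¬ready ∨ ¬wind) forces wind = False.
Set pump = True.
  then (heat ∨ lock ∨ ¬pump) forces lock = True.
Set valve = True.
Set hot = True.
Set cold = False.
Set alarm = False.
All clauses satisfied.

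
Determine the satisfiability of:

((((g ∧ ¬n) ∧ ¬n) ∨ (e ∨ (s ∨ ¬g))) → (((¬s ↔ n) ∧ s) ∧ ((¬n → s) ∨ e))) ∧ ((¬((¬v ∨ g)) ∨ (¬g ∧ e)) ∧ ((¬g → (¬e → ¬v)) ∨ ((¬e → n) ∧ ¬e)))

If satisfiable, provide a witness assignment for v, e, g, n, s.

v: True, e: True, g: False, n: False, s: True

  (((g ∧ ¬n) ∧ ¬n) ∨ (e ∨ (s ∨ ¬g))) → (((¬s ↔ n) ∧ s) ∧ ((¬n → s) ∨ e)) = True
    ((g ∧ ¬n) ∧ ¬n) ∨ (e ∨ (s ∨ ¬g)) = True
      (g ∧ ¬n) ∧ ¬n = False
        g ∧ ¬n = False
          ¬n = True
        ¬n = True
      e ∨ (s ∨ ¬g) = True
        s ∨ ¬g = True
          ¬g = True
    ((¬s ↔ n) ∧ s) ∧ ((¬n → s) ∨ e) = True
      (¬s ↔ n) ∧ s = True
        ¬s ↔ n = True
          ¬s = False
      (¬n → s) ∨ e = True
        ¬n → s = True
          ¬n = True
  (¬((¬v ∨ g)) ∨ (¬g ∧ e)) ∧ ((¬g → (¬e → ¬v)) ∨ ((¬e → n) ∧ ¬e)) = True
    ¬((¬v ∨ g)) ∨ (¬g ∧ e) = True
      ¬((¬v ∨ g)) = True
        ¬v ∨ g = False
          ¬v = False
      ¬g ∧ e = True
        ¬g = True
    (¬g → (¬e → ¬v)) ∨ ((¬e → n) ∧ ¬e) = True
      ¬g → (¬e → ¬v) = True
        ¬g = True
        ¬e → ¬v = True
          ¬e = False
          ¬v = False
      (¬e → n) ∧ ¬e = False
        ¬e → n = True
          ¬e = False
        ¬e = False
Both conjuncts True, so the formula holds.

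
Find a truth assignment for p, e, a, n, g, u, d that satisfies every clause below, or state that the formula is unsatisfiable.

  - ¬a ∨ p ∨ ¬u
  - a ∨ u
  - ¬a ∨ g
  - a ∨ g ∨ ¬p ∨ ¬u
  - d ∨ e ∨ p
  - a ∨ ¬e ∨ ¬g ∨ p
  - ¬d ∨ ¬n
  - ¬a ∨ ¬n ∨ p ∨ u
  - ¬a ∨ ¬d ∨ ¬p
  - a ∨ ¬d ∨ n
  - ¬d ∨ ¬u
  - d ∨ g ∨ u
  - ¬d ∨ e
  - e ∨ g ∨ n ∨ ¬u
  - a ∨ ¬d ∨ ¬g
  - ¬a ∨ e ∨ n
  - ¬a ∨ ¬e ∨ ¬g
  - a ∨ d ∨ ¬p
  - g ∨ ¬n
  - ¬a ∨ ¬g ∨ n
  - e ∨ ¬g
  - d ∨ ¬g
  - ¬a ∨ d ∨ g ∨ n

p = False, e = True, a = False, n = False, g = False, u = True, d = False

Set p = False.
Try e = False:
  (d ∨ e ∨ p) forces d = True.
  clause (¬d ∨ e) is falsified — backtrack.
So e = True.
Set a = False.
  then (a ∨ u) forces u = True.
  then (a ∨ ¬e ∨ ¬g ∨ p) forces g = False.
  then (¬d ∨ ¬u) forces d = False.
  then (g ∨ ¬n) forces n = False.
All clauses satisfied.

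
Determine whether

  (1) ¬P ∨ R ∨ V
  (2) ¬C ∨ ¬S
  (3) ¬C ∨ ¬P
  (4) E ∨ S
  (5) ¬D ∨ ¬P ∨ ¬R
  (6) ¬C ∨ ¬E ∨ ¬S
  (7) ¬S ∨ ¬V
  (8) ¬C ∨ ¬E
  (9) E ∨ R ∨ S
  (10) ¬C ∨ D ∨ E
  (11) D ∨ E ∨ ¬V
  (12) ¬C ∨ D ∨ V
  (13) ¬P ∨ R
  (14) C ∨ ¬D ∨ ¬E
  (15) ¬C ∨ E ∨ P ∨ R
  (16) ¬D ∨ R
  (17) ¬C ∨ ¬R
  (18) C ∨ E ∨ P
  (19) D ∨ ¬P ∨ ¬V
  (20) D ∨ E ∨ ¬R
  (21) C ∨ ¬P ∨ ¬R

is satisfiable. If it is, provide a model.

Set S = True.
  then (¬C ∨ ¬S) forces C = False.
  then (¬S ∨ ¬V) forces V = False.
Try D = True:
  (C ∨ ¬D ∨ ¬E) forces E = False.
  (¬D ∨ R) forces R = True.
  (¬D ∨ ¬P ∨ ¬R) forces P = False.
  clause (C ∨ E ∨ P) is falsified — backtrack.
So D = False.
Try P = True:
  (¬P ∨ R ∨ V) forces R = True.
  clause (C ∨ ¬P ∨ ¬R) is falsified — backtrack.
So P = False.
  then (C ∨ E ∨ P) forces E = True.
Set R = True.
All clauses satisfied.

S=T, C=F, D=F, P=F, R=T, V=F, E=T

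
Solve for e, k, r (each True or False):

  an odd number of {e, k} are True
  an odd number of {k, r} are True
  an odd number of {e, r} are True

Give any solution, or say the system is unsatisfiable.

No satisfying assignment exists.

Adding constraints 1, 2, 3 mod 2: every variable appears an even number of times on the left, so the left side is 0.
But the right sides sum to 1 (mod 2). 0 ≠ 1 — the system is inconsistent.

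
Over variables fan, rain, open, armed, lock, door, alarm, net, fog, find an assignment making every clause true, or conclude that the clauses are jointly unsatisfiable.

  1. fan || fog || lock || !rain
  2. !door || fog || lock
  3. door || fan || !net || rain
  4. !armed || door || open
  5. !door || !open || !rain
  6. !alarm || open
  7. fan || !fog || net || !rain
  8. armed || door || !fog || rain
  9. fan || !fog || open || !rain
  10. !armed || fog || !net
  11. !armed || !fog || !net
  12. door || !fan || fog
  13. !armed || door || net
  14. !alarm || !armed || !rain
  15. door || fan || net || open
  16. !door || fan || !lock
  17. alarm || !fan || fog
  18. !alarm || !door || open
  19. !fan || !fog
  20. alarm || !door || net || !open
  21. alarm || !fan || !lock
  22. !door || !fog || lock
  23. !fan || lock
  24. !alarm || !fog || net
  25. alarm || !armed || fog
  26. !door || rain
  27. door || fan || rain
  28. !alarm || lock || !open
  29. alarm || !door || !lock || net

Set fan = False.
Try rain = False:
  (!door || rain) forces door = False.
  clause (door || fan || rain) is falsified — backtrack.
So rain = True.
Set open = False.
  then (!alarm || open) forces alarm = False.
  then (fan || !fog || open || !rain) forces fog = False.
  then (alarm || !armed || fog) forces armed = False.
  then (fan || fog || lock || !rain) forces lock = True.
  then (!door || fan || !lock) forces door = False.
  then (door || fan || net || open) forces net = True.
All clauses satisfied.

fan: False, rain: True, open: False, armed: False, lock: True, door: False, alarm: False, net: True, fog: False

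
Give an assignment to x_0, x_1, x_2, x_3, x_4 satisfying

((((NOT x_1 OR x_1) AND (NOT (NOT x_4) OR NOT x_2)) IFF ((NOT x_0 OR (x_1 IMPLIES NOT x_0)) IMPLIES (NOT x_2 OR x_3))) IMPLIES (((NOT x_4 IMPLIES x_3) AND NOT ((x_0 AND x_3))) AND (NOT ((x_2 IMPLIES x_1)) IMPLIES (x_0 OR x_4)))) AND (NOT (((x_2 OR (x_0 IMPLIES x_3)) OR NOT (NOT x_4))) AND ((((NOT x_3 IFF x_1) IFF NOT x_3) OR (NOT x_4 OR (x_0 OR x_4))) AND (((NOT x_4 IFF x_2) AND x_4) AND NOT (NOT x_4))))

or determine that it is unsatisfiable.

Case x_4 = True: the conjunct NOT (((x_2 OR (x_0 IMPLIES x_3)) OR NOT (NOT x_4))) becomes NOT (((x_2 OR (x_0 IMPLIES x_3)) OR True)) = False.
Case x_4 = False: the conjunct x_4 is False.
Both cases fail — unsatisfiable.

UNSATISFIABLE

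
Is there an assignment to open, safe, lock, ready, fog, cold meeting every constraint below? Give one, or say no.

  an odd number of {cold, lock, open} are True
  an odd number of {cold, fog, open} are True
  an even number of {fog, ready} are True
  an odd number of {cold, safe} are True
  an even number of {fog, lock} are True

open: True; safe: False; lock: True; ready: True; fog: True; cold: True

{cold, lock, open}: 3 true → odd ✓
{cold, fog, open}: 3 true → odd ✓
{fog, ready}: 2 true → even ✓
{cold, safe}: 1 true → odd ✓
{fog, lock}: 2 true → even ✓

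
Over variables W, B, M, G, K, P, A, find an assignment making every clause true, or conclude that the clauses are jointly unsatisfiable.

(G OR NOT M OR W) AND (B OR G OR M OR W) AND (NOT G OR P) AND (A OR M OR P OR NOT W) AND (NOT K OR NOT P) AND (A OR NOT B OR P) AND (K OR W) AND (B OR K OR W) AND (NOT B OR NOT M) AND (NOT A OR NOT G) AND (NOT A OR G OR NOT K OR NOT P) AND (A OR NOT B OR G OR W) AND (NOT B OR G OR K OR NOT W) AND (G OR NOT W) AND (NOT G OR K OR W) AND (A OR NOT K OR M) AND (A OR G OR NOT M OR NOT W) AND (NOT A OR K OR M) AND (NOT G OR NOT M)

Set W = True.
  then (G OR NOT W) forces G = True.
  then (NOT G OR NOT M) forces M = False.
  then (NOT G OR P) forces P = True.
  then (NOT K OR NOT P) forces K = False.
  then (NOT A OR NOT G) forces A = False.
Set B = False.
All clauses satisfied.

W=T, B=F, M=F, G=T, K=F, P=T, A=F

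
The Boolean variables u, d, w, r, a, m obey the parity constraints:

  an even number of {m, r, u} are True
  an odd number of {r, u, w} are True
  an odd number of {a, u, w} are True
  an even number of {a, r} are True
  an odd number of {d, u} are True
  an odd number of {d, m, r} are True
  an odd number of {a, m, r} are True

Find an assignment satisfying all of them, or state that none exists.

u = True; d = False; w = False; r = False; a = False; m = True

{m, r, u}: 2 true → even ✓
{r, u, w}: 1 true → odd ✓
{a, u, w}: 1 true → odd ✓
{a, r}: 0 true → even ✓
{d, u}: 1 true → odd ✓
{d, m, r}: 1 true → odd ✓
{a, m, r}: 1 true → odd ✓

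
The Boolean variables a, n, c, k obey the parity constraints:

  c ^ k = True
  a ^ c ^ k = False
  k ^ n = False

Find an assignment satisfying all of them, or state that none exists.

a = True, n = True, c = False, k = True

c ^ k = F ^ T = True ✓
a ^ c ^ k = T ^ F ^ T = False ✓
k ^ n = T ^ T = False ✓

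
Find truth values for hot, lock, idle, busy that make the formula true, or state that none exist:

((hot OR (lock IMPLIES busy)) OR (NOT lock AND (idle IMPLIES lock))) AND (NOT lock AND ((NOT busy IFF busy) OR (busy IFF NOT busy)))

The conjunct (NOT busy IFF busy) OR (busy IFF NOT busy) is unsatisfiable on its own:
  busy=F: evaluates to False.
  busy=T: evaluates to False.
So the whole conjunction is unsatisfiable.

The formula is unsatisfiable.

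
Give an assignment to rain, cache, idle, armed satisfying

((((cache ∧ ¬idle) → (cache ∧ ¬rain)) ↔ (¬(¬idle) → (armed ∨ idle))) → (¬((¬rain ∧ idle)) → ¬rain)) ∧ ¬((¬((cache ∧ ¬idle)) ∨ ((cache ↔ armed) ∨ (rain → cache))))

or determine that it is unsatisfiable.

Unsatisfiable

The conjunct ¬((¬((cache ∧ ¬idle)) ∨ ((cache ↔ armed) ∨ (rain → cache)))) is unsatisfiable on its own:
  cache = True: this becomes ¬((¬(¬idle) ∨ True)) = False.
  cache = False: this becomes ¬((True ∨ (¬armed ∨ ¬rain))) = False.
So the whole conjunction is unsatisfiable.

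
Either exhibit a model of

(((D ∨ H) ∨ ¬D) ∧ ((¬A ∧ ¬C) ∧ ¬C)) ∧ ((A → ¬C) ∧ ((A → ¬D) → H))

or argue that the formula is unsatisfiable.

C = False, H = True, D = False, A = False

  ((D ∨ H) ∨ ¬D) ∧ ((¬A ∧ ¬C) ∧ ¬C) = True
    (D ∨ H) ∨ ¬D = True
      D ∨ H = True
      ¬D = True
    (¬A ∧ ¬C) ∧ ¬C = True
      ¬A ∧ ¬C = True
        ¬A = True
        ¬C = True
      ¬C = True
  (A → ¬C) ∧ ((A → ¬D) → H) = True
    A → ¬C = True
      ¬C = True
    (A → ¬D) → H = True
      A → ¬D = True
        ¬D = True
Both conjuncts True, so the formula holds.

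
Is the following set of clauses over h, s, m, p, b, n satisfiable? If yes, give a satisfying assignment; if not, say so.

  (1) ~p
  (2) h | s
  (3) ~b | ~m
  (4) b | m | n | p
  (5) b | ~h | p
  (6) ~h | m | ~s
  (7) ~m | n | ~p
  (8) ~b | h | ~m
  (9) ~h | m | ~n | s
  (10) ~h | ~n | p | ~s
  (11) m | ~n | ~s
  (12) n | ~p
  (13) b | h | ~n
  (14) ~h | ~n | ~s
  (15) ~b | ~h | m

Unit clause (~p) forces p = False.
Try h = True:
  (b | ~h | p) forces b = True.
  (~b | ~m) forces m = False.
  clause (~b | ~h | m) is falsified — backtrack.
So h = False.
  then (h | s) forces s = True.
Set m = False.
  then (m | ~n | ~s) forces n = False.
  then (b | m | n | p) forces b = True.
All clauses satisfied.

h: False, s: True, m: False, p: False, b: True, n: False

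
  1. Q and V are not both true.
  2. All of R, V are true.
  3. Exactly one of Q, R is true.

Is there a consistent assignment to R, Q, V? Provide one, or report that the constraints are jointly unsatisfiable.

R = True, Q = False, V = True

  (1) Q=F, V=T — not both ✓
  (2) {R, V}: all 2 true ✓
  (3) {Q, R}: 1 true — exactly one ✓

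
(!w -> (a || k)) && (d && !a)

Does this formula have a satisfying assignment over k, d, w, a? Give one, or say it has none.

k = False, d = True, w = True, a = False

  !w -> (a || k) = True
    !w = False
    a || k = False
  d && !a = True
    !a = True
Both conjuncts True, so the formula holds.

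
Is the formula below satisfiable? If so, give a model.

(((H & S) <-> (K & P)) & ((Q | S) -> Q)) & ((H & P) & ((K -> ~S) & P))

K = False, P = True, H = True, S = False, Q = False

  ((H & S) <-> (K & P)) & ((Q | S) -> Q) = True
    (H & S) <-> (K & P) = True
      H & S = False
      K & P = False
    (Q | S) -> Q = True
      Q | S = False
  (H & P) & ((K -> ~S) & P) = True
    H & P = True
    (K -> ~S) & P = True
      K -> ~S = True
        ~S = True
Both conjuncts True, so the formula holds.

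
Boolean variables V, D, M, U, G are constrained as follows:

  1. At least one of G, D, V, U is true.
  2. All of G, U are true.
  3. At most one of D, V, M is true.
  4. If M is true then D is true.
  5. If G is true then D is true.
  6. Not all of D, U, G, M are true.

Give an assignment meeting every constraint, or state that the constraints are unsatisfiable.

V: False, D: True, M: False, U: True, G: True

  (1) {G, D, V, U}: 3 true — at least one ✓
  (2) {G, U}: all 2 true ✓
  (3) {D, V, M}: 1 true — at most one ✓
  (4) M=F ⇒ D: vacuous ✓
  (5) G=T ⇒ D: T ✓
  (6) {D, U, G, M}: 3/4 true — not all ✓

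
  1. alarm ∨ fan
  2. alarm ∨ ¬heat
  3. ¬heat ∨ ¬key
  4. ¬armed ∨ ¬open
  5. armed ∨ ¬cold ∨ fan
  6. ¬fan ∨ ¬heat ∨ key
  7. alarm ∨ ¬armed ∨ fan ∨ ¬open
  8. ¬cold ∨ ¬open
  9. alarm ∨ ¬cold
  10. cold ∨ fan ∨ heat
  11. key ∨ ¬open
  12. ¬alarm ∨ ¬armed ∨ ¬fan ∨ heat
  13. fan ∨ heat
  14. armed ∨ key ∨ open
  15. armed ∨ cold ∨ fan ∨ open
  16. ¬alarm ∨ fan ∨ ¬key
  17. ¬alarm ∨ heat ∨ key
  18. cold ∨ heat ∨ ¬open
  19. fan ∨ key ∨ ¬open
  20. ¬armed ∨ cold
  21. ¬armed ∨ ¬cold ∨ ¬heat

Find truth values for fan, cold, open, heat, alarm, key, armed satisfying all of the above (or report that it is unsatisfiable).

Set fan = True.
Set cold = False.
  then (¬armed ∨ cold) forces armed = False.
Try open = True:
  (key ∨ ¬open) forces key = True.
  (¬heat ∨ ¬key) forces heat = False.
  clause (cold ∨ heat ∨ ¬open) is falsified — backtrack.
So open = False.
  then (armed ∨ key ∨ open) forces key = True.
  then (¬heat ∨ ¬key) forces heat = False.
Set alarm = False.
All clauses satisfied.

fan = True, cold = False, open = False, heat = False, alarm = False, key = True, armed = False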